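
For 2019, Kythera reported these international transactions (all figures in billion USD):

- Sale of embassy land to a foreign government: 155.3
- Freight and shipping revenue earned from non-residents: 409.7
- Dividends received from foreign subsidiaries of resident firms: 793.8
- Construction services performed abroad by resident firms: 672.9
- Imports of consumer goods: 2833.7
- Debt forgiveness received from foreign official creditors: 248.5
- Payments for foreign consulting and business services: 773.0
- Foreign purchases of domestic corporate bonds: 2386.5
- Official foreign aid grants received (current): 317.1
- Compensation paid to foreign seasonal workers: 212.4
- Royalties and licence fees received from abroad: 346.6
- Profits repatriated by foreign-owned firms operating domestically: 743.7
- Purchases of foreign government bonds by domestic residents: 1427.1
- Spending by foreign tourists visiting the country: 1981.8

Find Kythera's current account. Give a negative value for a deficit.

Goods: -2833.7
Services: -773.0 + 346.6 + 672.9 + 409.7 + 1981.8 = 2638.0
Primary income: -743.7 + 793.8 - 212.4 = -162.3
Secondary income: 317.1
Current account = (-2833.7) + 2638.0 + (-162.3) + 317.1 = -40.9
(Excluded from the current account — capital account: sale of embassy land to a foreign government 155.3, debt forgiveness received from foreign official creditors 248.5; financial account: foreign purchases of domestic corporate bonds 2386.5, purchases of foreign government bonds by domestic residents 1427.1.)

-40.9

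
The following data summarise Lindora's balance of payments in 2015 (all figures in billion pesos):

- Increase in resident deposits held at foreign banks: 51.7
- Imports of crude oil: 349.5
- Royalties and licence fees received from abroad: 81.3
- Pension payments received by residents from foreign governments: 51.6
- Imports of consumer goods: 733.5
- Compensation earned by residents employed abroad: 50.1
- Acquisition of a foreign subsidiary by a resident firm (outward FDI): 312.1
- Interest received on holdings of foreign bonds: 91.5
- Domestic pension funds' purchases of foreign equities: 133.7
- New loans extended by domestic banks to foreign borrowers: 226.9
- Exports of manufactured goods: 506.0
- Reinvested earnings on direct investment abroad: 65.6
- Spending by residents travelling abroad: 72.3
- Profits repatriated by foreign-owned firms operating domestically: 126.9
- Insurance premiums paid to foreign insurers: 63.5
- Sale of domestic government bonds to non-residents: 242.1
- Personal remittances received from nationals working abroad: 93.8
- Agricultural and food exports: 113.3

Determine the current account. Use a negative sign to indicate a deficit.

-292.5

Goods: -349.5 - 733.5 + 113.3 + 506.0 = -463.7
Services: -72.3 + 81.3 - 63.5 = -54.5
Primary income: 91.5 + 65.6 - 126.9 + 50.1 = 80.3
Secondary income: 51.6 + 93.8 = 145.4
Current account = (-463.7) + (-54.5) + 80.3 + 145.4 = -292.5
(Excluded from the current account — financial account: increase in resident deposits held at foreign banks 51.7, acquisition of a foreign subsidiary by a resident firm (outward FDI) 312.1, domestic pension funds' purchases of foreign equities 133.7, new loans extended by domestic banks to foreign borrowers 226.9, sale of domestic government bonds to non-residents 242.1.)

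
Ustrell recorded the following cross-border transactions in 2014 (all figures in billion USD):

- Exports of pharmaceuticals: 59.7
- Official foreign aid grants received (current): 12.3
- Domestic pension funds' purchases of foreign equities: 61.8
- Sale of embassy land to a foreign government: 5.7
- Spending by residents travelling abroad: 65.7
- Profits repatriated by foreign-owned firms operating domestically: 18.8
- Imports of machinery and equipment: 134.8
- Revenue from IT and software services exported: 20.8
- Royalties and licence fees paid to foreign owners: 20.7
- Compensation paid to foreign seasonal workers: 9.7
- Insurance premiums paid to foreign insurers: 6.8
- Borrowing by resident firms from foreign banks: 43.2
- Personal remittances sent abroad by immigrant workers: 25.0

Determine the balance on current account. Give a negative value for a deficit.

-188.7

Goods: 59.7 - 134.8 = -75.1
Services: 20.8 - 6.8 - 20.7 - 65.7 = -72.4
Primary income: -9.7 - 18.8 = -28.5
Secondary income: 12.3 - 25.0 = -12.7
Current account = (-75.1) + (-72.4) + (-28.5) + (-12.7) = -188.7
(Excluded from the current account — financial account: domestic pension funds' purchases of foreign equities 61.8, borrowing by resident firms from foreign banks 43.2; capital account: sale of embassy land to a foreign government 5.7.)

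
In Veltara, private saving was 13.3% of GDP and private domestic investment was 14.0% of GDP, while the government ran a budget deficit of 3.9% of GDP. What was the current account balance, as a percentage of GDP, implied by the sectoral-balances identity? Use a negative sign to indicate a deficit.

-4.6

By the sectoral-balances identity, CA = (S_private - I) + (T - G).
Private balance = 13.3 - 14.0 = -0.7
Government balance (T - G) = -3.9
CA = -0.7 + (-3.9) = -4.6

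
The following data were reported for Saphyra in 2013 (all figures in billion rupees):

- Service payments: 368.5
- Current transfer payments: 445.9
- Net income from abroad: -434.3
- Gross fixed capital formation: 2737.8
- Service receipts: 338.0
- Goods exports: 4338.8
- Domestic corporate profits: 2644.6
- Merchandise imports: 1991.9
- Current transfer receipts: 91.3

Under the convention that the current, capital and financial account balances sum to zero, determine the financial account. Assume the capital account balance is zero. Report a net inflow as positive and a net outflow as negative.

Goods balance = 4338.8 - 1991.9 = 2346.9
Services balance = 338.0 - 368.5 = -30.5
Trade balance (goods + services) = 2346.9 + (-30.5) = 2316.4
Net primary income = -434.3
Net secondary income = 91.3 - 445.9 = -354.6
Current account = 2316.4 + (-434.3) + (-354.6) = 1527.5
Financial account = -(1527.5) = -1527.5

-1527.5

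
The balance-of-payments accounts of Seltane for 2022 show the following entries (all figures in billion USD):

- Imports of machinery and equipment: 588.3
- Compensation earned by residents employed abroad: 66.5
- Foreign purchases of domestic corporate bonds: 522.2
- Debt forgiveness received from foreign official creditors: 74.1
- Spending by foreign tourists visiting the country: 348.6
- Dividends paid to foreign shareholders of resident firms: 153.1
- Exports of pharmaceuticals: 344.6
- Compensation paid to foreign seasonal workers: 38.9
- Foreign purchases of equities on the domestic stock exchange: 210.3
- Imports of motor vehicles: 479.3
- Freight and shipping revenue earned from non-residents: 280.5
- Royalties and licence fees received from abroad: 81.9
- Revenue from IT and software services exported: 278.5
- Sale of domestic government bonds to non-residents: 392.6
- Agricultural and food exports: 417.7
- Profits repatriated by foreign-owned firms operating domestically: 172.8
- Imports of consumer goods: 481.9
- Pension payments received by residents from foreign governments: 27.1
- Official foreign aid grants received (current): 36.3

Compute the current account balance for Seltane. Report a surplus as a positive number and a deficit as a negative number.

-32.6

Goods: 417.7 - 479.3 - 481.9 + 344.6 - 588.3 = -787.2
Services: 278.5 + 81.9 + 280.5 + 348.6 = 989.5
Primary income: 66.5 - 153.1 - 38.9 - 172.8 = -298.3
Secondary income: 27.1 + 36.3 = 63.4
Current account = (-787.2) + 989.5 + (-298.3) + 63.4 = -32.6
(Excluded from the current account — financial account: foreign purchases of domestic corporate bonds 522.2, foreign purchases of equities on the domestic stock exchange 210.3, sale of domestic government bonds to non-residents 392.6; capital account: debt forgiveness received from foreign official creditors 74.1.)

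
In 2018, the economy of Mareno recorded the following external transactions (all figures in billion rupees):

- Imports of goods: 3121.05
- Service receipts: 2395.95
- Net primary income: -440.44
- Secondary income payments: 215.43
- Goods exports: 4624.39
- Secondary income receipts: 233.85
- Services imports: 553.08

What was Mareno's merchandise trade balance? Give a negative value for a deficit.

Goods balance = 4624.39 - 3121.05 = 1503.34

1503.34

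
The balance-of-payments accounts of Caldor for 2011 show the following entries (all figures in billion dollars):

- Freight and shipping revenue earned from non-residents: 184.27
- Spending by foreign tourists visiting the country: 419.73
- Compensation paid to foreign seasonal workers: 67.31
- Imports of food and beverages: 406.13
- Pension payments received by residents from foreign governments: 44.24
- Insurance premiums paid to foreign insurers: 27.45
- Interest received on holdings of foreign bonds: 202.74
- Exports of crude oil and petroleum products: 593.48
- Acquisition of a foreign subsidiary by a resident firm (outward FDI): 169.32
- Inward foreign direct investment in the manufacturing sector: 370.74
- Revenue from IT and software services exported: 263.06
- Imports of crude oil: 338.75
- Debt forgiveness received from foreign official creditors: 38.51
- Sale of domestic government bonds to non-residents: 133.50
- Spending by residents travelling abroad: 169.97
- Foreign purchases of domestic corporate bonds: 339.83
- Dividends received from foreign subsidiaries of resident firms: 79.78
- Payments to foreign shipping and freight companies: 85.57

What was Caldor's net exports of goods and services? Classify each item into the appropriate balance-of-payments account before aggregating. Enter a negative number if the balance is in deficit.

432.67

Goods: 593.48 - 338.75 - 406.13 = -151.40
Services: -169.97 - 27.45 + 184.27 - 85.57 + 263.06 + 419.73 = 584.07
Trade balance = -151.40 + 584.07 = 432.67
(Excluded from the trade balance — primary income: compensation paid to foreign seasonal workers 67.31, interest received on holdings of foreign bonds 202.74, dividends received from foreign subsidiaries of resident firms 79.78; secondary income: pension payments received by residents from foreign governments 44.24; financial account: acquisition of a foreign subsidiary by a resident firm (outward FDI) 169.32, inward foreign direct investment in the manufacturing sector 370.74, sale of domestic government bonds to non-residents 133.50, foreign purchases of domestic corporate bonds 339.83; capital account: debt forgiveness received from foreign official creditors 38.51.)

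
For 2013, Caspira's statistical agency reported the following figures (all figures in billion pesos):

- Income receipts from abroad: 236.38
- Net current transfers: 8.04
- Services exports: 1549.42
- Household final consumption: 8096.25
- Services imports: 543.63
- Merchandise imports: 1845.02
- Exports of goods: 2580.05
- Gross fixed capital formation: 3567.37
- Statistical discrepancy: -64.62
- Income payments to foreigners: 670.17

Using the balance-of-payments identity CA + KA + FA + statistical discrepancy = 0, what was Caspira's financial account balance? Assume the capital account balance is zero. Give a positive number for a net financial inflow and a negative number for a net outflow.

-1250.45

Goods balance = 2580.05 - 1845.02 = 735.03
Services balance = 1549.42 - 543.63 = 1005.79
Trade balance (goods + services) = 735.03 + 1005.79 = 1740.82
Net primary income = 236.38 - 670.17 = -433.79
Net secondary income = 8.04
Current account = 1740.82 + (-433.79) + 8.04 = 1315.07
Financial account = -(1315.07 + (-64.62)) = -1250.45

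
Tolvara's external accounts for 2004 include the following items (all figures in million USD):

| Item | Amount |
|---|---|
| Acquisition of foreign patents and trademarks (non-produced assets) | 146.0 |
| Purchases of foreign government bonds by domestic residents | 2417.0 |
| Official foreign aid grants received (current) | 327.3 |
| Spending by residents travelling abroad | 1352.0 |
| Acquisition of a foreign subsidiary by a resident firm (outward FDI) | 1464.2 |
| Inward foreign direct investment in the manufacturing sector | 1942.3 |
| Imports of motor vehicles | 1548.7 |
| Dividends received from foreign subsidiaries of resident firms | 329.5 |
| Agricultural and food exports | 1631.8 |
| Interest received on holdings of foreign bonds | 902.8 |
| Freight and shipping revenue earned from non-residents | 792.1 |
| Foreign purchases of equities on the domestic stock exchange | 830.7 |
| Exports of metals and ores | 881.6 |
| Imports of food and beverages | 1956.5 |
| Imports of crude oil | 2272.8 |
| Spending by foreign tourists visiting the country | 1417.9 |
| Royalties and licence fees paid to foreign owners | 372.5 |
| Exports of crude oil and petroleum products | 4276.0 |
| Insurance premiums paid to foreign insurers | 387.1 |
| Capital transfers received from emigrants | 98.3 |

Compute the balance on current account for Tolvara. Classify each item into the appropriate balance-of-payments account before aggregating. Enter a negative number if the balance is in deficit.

Goods: 4276.0 + 1631.8 - 1956.5 - 1548.7 + 881.6 - 2272.8 = 1011.4
Services: 792.1 + 1417.9 - 1352.0 - 387.1 - 372.5 = 98.4
Primary income: 329.5 + 902.8 = 1232.3
Secondary income: 327.3
Current account = 1011.4 + 98.4 + 1232.3 + 327.3 = 2669.4
(Excluded from the current account — capital account: acquisition of foreign patents and trademarks (non-produced assets) 146.0, capital transfers received from emigrants 98.3; financial account: purchases of foreign government bonds by domestic residents 2417.0, acquisition of a foreign subsidiary by a resident firm (outward FDI) 1464.2, inward foreign direct investment in the manufacturing sector 1942.3, foreign purchases of equities on the domestic stock exchange 830.7.)

2669.4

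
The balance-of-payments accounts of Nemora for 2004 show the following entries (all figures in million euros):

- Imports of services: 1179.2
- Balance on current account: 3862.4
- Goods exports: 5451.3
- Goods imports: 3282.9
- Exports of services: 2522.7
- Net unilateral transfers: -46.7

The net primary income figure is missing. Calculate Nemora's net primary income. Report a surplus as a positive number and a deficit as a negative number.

397.2

Current account = goods balance + services balance + net primary income + net secondary income
Sum of the known components = 3465.2
Net primary income = CA - (known components) = 3862.4 - 3465.2 = 397.2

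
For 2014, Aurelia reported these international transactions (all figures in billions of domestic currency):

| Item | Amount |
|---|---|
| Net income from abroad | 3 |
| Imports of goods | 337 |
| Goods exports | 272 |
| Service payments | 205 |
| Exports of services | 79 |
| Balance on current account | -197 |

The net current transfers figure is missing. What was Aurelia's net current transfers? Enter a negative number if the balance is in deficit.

-9

Current account = goods balance + services balance + net primary income + net secondary income
Sum of the known components = -188
Net current transfers = CA - (known components) = -197 - (-188) = -9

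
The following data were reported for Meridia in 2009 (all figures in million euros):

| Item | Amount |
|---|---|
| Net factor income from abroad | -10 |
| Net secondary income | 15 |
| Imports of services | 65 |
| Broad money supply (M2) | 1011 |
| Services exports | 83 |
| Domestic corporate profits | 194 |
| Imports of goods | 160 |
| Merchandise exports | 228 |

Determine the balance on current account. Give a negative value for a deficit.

Goods balance = 228 - 160 = 68
Services balance = 83 - 65 = 18
Trade balance (goods + services) = 68 + 18 = 86
Net primary income = -10
Net secondary income = 15
Current account = 86 + (-10) + 15 = 91

91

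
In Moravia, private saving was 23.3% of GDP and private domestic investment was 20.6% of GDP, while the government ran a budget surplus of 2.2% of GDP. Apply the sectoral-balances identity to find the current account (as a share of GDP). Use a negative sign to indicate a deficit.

By the sectoral-balances identity, CA = (S_private - I) + (T - G).
Private balance = 23.3 - 20.6 = 2.7
Government balance (T - G) = 2.2
CA = 2.7 + 2.2 = 4.9

4.9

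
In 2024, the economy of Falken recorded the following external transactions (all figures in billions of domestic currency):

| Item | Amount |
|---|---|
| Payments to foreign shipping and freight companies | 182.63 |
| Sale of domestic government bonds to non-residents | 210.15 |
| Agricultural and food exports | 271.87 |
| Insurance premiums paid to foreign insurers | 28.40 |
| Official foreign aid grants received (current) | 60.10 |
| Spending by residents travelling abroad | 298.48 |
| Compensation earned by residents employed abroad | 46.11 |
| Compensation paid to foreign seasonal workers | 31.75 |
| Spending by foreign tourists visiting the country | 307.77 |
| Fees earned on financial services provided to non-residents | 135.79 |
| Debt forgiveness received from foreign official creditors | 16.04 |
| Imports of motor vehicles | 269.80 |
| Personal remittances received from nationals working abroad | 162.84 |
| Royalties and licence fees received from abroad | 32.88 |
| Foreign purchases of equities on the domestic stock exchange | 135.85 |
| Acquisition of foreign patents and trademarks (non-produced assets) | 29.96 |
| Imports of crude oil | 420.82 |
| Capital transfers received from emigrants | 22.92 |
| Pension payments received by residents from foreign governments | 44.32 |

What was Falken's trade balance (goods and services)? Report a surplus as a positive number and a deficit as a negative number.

-451.82

Goods: -269.80 - 420.82 + 271.87 = -418.75
Services: -298.48 - 28.40 + 32.88 - 182.63 + 135.79 + 307.77 = -33.07
Trade balance = -418.75 + (-33.07) = -451.82
(Excluded from the trade balance — financial account: sale of domestic government bonds to non-residents 210.15, foreign purchases of equities on the domestic stock exchange 135.85; secondary income: official foreign aid grants received (current) 60.10, personal remittances received from nationals working abroad 162.84, pension payments received by residents from foreign governments 44.32; primary income: compensation earned by residents employed abroad 46.11, compensation paid to foreign seasonal workers 31.75; capital account: debt forgiveness received from foreign official creditors 16.04, acquisition of foreign patents and trademarks (non-produced assets) 29.96, capital transfers received from emigrants 22.92.)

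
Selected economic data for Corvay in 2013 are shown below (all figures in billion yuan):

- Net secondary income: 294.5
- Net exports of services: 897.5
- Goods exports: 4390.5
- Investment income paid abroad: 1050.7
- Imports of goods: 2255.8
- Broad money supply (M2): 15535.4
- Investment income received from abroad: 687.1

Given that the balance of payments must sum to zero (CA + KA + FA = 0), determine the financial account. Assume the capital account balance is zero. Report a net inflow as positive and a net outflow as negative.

Goods balance = 4390.5 - 2255.8 = 2134.7
Services balance = 897.5
Trade balance (goods + services) = 2134.7 + 897.5 = 3032.2
Net primary income = 687.1 - 1050.7 = -363.6
Net secondary income = 294.5
Current account = 3032.2 + (-363.6) + 294.5 = 2963.1
Financial account = -(2963.1) = -2963.1

-2963.1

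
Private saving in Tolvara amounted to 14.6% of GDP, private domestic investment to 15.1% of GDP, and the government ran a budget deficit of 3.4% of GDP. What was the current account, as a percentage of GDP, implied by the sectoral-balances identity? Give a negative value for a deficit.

By the sectoral-balances identity, CA = (S_private - I) + (T - G).
Private balance = 14.6 - 15.1 = -0.5
Government balance (T - G) = -3.4
CA = -0.5 + (-3.4) = -3.9

-3.9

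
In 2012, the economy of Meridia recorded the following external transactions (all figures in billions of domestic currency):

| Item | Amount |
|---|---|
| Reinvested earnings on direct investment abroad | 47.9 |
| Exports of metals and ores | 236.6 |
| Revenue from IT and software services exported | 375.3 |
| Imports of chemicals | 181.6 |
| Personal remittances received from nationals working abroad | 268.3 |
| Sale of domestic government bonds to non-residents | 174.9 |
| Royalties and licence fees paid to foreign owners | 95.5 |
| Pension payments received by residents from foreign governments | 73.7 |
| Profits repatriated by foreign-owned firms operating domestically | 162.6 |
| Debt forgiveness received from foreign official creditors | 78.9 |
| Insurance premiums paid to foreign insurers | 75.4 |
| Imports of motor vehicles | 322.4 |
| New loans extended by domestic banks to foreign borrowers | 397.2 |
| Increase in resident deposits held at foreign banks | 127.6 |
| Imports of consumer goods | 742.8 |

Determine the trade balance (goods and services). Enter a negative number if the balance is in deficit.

Goods: -742.8 - 181.6 + 236.6 - 322.4 = -1010.2
Services: -75.4 + 375.3 - 95.5 = 204.4
Trade balance = -1010.2 + 204.4 = -805.8
(Excluded from the trade balance — primary income: reinvested earnings on direct investment abroad 47.9, profits repatriated by foreign-owned firms operating domestically 162.6; secondary income: personal remittances received from nationals working abroad 268.3, pension payments received by residents from foreign governments 73.7; financial account: sale of domestic government bonds to non-residents 174.9, new loans extended by domestic banks to foreign borrowers 397.2, increase in resident deposits held at foreign banks 127.6; capital account: debt forgiveness received from foreign official creditors 78.9.)

-805.8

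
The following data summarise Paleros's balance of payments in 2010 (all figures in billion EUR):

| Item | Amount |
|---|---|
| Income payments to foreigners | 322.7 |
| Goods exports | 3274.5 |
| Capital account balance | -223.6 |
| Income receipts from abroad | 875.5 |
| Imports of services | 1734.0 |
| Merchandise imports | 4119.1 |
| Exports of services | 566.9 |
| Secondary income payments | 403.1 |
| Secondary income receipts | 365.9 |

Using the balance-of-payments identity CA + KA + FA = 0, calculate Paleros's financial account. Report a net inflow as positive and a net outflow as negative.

1719.7

Goods balance = 3274.5 - 4119.1 = -844.6
Services balance = 566.9 - 1734.0 = -1167.1
Trade balance (goods + services) = -844.6 + (-1167.1) = -2011.7
Net primary income = 875.5 - 322.7 = 552.8
Net secondary income = 365.9 - 403.1 = -37.2
Current account = -2011.7 + 552.8 + (-37.2) = -1496.1
Financial account = -(-1496.1 + (-223.6)) = 1719.7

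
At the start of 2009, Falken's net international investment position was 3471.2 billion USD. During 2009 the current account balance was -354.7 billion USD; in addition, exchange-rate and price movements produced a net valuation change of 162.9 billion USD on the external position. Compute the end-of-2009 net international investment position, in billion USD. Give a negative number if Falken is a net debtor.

Change in NIIP = current account + net valuation change = -354.7 + 162.9 = -191.8
End-of-year NIIP = 3471.2 + (-191.8) = 3279.4

3279.4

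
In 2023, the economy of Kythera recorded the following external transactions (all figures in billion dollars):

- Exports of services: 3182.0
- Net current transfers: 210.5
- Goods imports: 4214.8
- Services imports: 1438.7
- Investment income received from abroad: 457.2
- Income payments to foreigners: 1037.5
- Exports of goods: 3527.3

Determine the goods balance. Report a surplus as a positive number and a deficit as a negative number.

Goods balance = 3527.3 - 4214.8 = -687.5

-687.5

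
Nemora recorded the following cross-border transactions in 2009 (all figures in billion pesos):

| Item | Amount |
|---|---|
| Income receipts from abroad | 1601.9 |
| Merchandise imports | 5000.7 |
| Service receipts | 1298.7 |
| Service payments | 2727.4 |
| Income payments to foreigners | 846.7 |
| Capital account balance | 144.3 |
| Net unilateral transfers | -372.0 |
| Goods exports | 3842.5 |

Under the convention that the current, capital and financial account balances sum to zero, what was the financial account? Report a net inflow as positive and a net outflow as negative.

2059.4

Goods balance = 3842.5 - 5000.7 = -1158.2
Services balance = 1298.7 - 2727.4 = -1428.7
Trade balance (goods + services) = -1158.2 + (-1428.7) = -2586.9
Net primary income = 1601.9 - 846.7 = 755.2
Net secondary income = -372.0
Current account = -2586.9 + 755.2 + (-372.0) = -2203.7
Financial account = -(-2203.7 + 144.3) = 2059.4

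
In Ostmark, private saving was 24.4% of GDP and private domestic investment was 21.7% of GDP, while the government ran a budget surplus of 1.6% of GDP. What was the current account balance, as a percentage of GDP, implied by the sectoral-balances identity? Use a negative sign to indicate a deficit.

4.3

By the sectoral-balances identity, CA = (S_private - I) + (T - G).
Private balance = 24.4 - 21.7 = 2.7
Government balance (T - G) = 1.6
CA = 2.7 + 1.6 = 4.3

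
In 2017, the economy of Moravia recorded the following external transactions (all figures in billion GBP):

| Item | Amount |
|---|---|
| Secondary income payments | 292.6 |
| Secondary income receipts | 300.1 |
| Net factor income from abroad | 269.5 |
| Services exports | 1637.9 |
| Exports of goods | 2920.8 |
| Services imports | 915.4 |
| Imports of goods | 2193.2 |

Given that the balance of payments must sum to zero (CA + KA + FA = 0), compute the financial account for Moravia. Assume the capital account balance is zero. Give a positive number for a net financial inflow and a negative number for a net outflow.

Goods balance = 2920.8 - 2193.2 = 727.6
Services balance = 1637.9 - 915.4 = 722.5
Trade balance (goods + services) = 727.6 + 722.5 = 1450.1
Net primary income = 269.5
Net secondary income = 300.1 - 292.6 = 7.5
Current account = 1450.1 + 269.5 + 7.5 = 1727.1
Financial account = -(1727.1) = -1727.1

-1727.1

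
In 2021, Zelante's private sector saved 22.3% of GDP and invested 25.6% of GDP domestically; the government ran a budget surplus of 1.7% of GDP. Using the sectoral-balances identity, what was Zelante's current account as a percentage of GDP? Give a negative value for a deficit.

By the sectoral-balances identity, CA = (S_private - I) + (T - G).
Private balance = 22.3 - 25.6 = -3.3
Government balance (T - G) = 1.7
CA = -3.3 + 1.7 = -1.6

-1.6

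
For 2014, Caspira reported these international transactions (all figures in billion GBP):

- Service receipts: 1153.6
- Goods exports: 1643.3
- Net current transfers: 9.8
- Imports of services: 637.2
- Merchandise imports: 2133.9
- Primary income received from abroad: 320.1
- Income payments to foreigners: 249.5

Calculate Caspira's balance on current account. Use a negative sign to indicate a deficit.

Goods balance = 1643.3 - 2133.9 = -490.6
Services balance = 1153.6 - 637.2 = 516.4
Trade balance (goods + services) = -490.6 + 516.4 = 25.8
Net primary income = 320.1 - 249.5 = 70.6
Net secondary income = 9.8
Current account = 25.8 + 70.6 + 9.8 = 106.2

106.2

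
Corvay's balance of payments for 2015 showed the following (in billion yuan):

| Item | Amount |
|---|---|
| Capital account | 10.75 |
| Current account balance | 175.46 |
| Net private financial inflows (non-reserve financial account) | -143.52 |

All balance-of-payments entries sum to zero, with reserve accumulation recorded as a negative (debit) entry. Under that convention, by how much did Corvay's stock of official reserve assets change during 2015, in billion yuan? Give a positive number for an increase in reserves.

42.69

Official reserve transactions balance = -(175.46 + 10.75 + (-143.52)) = -42.69
An accumulation of reserves is recorded as a debit (negative entry), so the change in the stock of reserves is the negative of that balance.
Change in official reserves = -(-42.69) = 42.69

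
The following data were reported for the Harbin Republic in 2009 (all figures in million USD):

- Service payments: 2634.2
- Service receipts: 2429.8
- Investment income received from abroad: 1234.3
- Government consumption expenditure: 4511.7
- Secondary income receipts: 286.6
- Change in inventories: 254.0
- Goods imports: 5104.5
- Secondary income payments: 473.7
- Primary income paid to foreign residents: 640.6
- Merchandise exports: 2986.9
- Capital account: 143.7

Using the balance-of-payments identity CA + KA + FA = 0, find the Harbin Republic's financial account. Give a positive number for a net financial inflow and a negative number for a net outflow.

1771.7

Goods balance = 2986.9 - 5104.5 = -2117.6
Services balance = 2429.8 - 2634.2 = -204.4
Trade balance (goods + services) = -2117.6 + (-204.4) = -2322.0
Net primary income = 1234.3 - 640.6 = 593.7
Net secondary income = 286.6 - 473.7 = -187.1
Current account = -2322.0 + 593.7 + (-187.1) = -1915.4
Financial account = -(-1915.4 + 143.7) = 1771.7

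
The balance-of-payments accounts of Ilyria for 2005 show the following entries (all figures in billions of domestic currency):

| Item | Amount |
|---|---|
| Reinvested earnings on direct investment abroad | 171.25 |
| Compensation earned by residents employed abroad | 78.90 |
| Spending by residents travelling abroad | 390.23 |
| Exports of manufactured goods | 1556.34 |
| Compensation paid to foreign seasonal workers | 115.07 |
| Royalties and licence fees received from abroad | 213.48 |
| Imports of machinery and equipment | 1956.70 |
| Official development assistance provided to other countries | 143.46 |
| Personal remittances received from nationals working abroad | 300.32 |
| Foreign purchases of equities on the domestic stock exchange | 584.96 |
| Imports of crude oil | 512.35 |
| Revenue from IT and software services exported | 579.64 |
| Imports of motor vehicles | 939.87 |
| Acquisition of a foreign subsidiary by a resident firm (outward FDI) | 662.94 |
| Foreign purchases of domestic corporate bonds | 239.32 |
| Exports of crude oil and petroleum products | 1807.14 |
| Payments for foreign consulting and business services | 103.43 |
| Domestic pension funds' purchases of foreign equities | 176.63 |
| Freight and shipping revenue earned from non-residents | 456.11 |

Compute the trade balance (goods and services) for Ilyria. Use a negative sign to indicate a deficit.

Goods: -1956.70 - 939.87 + 1556.34 - 512.35 + 1807.14 = -45.44
Services: 213.48 - 390.23 - 103.43 + 579.64 + 456.11 = 755.57
Trade balance = -45.44 + 755.57 = 710.13
(Excluded from the trade balance — primary income: reinvested earnings on direct investment abroad 171.25, compensation earned by residents employed abroad 78.90, compensation paid to foreign seasonal workers 115.07; secondary income: official development assistance provided to other countries 143.46, personal remittances received from nationals working abroad 300.32; financial account: foreign purchases of equities on the domestic stock exchange 584.96, acquisition of a foreign subsidiary by a resident firm (outward FDI) 662.94, foreign purchases of domestic corporate bonds 239.32, domestic pension funds' purchases of foreign equities 176.63.)

710.13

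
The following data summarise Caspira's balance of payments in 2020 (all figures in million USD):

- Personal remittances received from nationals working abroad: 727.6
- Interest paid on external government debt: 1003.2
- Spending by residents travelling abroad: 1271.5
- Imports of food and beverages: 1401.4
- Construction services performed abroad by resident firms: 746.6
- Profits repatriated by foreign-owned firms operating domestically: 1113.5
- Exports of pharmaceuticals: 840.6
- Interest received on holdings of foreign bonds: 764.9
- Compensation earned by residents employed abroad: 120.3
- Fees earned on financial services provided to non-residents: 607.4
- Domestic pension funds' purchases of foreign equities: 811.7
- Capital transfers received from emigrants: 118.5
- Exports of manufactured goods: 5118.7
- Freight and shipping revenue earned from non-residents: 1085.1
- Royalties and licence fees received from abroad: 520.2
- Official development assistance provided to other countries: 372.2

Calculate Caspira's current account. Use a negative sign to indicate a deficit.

5369.6

Goods: 840.6 + 5118.7 - 1401.4 = 4557.9
Services: 607.4 + 746.6 + 1085.1 + 520.2 - 1271.5 = 1687.8
Primary income: -1003.2 - 1113.5 + 120.3 + 764.9 = -1231.5
Secondary income: 727.6 - 372.2 = 355.4
Current account = 4557.9 + 1687.8 + (-1231.5) + 355.4 = 5369.6
(Excluded from the current account — financial account: domestic pension funds' purchases of foreign equities 811.7; capital account: capital transfers received from emigrants 118.5.)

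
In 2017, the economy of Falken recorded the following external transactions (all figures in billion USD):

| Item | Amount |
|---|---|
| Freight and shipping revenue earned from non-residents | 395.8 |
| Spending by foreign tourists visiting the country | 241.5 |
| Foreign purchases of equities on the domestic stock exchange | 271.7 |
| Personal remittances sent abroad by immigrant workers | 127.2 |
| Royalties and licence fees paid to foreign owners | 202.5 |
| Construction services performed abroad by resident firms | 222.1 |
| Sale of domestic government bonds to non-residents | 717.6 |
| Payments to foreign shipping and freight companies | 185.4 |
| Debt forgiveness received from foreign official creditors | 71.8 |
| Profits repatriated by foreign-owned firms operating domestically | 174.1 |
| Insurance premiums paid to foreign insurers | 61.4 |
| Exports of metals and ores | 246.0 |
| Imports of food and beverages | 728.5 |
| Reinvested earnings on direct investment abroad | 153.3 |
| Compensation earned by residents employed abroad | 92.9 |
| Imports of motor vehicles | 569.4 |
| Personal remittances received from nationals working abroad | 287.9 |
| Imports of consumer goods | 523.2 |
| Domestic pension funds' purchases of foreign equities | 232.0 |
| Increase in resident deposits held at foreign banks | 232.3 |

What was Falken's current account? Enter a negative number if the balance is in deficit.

Goods: -523.2 - 728.5 + 246.0 - 569.4 = -1575.1
Services: 222.1 + 395.8 - 61.4 - 185.4 + 241.5 - 202.5 = 410.1
Primary income: -174.1 + 153.3 + 92.9 = 72.1
Secondary income: -127.2 + 287.9 = 160.7
Current account = (-1575.1) + 410.1 + 72.1 + 160.7 = -932.2
(Excluded from the current account — financial account: foreign purchases of equities on the domestic stock exchange 271.7, sale of domestic government bonds to non-residents 717.6, domestic pension funds' purchases of foreign equities 232.0, increase in resident deposits held at foreign banks 232.3; capital account: debt forgiveness received from foreign official creditors 71.8.)

-932.2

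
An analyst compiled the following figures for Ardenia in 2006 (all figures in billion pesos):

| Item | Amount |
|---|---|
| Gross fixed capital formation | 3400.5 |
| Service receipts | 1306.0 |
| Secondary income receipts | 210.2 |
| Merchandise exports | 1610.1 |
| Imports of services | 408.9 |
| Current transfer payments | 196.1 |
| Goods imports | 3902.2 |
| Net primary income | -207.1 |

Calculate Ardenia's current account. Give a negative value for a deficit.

-1588.0

Goods balance = 1610.1 - 3902.2 = -2292.1
Services balance = 1306.0 - 408.9 = 897.1
Trade balance (goods + services) = -2292.1 + 897.1 = -1395.0
Net primary income = -207.1
Net secondary income = 210.2 - 196.1 = 14.1
Current account = -1395.0 + (-207.1) + 14.1 = -1588.0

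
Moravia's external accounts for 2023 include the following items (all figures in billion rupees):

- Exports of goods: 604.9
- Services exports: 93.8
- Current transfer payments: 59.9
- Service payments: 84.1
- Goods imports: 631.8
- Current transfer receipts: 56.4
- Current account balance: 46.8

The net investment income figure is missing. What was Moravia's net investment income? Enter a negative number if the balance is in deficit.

Current account = goods balance + services balance + net primary income + net secondary income
Sum of the known components = -20.7
Net investment income = CA - (known components) = 46.8 - (-20.7) = 67.5

67.5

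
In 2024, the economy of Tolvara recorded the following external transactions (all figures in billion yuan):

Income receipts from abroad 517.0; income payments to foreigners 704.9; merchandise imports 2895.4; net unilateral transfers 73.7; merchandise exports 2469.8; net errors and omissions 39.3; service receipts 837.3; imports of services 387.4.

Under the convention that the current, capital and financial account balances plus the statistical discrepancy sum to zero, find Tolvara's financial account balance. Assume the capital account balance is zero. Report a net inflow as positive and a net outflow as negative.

Goods balance = 2469.8 - 2895.4 = -425.6
Services balance = 837.3 - 387.4 = 449.9
Trade balance (goods + services) = -425.6 + 449.9 = 24.3
Net primary income = 517.0 - 704.9 = -187.9
Net secondary income = 73.7
Current account = 24.3 + (-187.9) + 73.7 = -89.9
Financial account = -(-89.9 + 39.3) = 50.6

50.6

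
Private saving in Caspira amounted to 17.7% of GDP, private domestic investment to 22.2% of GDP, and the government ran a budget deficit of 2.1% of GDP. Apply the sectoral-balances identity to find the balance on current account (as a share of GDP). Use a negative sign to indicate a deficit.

By the sectoral-balances identity, CA = (S_private - I) + (T - G).
Private balance = 17.7 - 22.2 = -4.5
Government balance (T - G) = -2.1
CA = -4.5 + (-2.1) = -6.6

-6.6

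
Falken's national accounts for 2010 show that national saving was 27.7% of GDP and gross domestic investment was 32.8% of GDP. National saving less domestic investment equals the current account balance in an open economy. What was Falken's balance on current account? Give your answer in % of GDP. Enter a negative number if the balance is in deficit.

-5.1

CA = S - I = 27.7 - 32.8 = -5.1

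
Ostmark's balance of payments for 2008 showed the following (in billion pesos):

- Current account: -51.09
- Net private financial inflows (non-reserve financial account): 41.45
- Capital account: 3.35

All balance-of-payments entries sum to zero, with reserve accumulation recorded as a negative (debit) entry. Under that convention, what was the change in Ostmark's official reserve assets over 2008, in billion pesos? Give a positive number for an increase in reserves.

Official reserve transactions balance = -((-51.09) + 3.35 + 41.45) = 6.29
An accumulation of reserves is recorded as a debit (negative entry), so the change in the stock of reserves is the negative of that balance.
Change in official reserves = -(6.29) = -6.29

-6.29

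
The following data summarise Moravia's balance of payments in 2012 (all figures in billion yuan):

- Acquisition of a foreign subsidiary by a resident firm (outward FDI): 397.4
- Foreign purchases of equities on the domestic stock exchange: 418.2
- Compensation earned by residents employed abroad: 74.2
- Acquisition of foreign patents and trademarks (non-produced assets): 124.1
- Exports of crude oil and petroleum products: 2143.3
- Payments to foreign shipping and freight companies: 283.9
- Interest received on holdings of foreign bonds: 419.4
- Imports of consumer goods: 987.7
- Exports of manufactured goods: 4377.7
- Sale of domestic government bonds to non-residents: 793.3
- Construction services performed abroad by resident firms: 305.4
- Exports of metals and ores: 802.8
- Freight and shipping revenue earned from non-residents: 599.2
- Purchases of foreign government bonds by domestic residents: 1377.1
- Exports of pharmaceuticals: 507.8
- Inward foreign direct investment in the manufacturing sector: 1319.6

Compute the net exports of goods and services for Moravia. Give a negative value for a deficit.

Goods: 802.8 + 4377.7 + 2143.3 - 987.7 + 507.8 = 6843.9
Services: 305.4 + 599.2 - 283.9 = 620.7
Trade balance = 6843.9 + 620.7 = 7464.6
(Excluded from the trade balance — financial account: acquisition of a foreign subsidiary by a resident firm (outward FDI) 397.4, foreign purchases of equities on the domestic stock exchange 418.2, sale of domestic government bonds to non-residents 793.3, purchases of foreign government bonds by domestic residents 1377.1, inward foreign direct investment in the manufacturing sector 1319.6; primary income: compensation earned by residents employed abroad 74.2, interest received on holdings of foreign bonds 419.4; capital account: acquisition of foreign patents and trademarks (non-produced assets) 124.1.)

7464.6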